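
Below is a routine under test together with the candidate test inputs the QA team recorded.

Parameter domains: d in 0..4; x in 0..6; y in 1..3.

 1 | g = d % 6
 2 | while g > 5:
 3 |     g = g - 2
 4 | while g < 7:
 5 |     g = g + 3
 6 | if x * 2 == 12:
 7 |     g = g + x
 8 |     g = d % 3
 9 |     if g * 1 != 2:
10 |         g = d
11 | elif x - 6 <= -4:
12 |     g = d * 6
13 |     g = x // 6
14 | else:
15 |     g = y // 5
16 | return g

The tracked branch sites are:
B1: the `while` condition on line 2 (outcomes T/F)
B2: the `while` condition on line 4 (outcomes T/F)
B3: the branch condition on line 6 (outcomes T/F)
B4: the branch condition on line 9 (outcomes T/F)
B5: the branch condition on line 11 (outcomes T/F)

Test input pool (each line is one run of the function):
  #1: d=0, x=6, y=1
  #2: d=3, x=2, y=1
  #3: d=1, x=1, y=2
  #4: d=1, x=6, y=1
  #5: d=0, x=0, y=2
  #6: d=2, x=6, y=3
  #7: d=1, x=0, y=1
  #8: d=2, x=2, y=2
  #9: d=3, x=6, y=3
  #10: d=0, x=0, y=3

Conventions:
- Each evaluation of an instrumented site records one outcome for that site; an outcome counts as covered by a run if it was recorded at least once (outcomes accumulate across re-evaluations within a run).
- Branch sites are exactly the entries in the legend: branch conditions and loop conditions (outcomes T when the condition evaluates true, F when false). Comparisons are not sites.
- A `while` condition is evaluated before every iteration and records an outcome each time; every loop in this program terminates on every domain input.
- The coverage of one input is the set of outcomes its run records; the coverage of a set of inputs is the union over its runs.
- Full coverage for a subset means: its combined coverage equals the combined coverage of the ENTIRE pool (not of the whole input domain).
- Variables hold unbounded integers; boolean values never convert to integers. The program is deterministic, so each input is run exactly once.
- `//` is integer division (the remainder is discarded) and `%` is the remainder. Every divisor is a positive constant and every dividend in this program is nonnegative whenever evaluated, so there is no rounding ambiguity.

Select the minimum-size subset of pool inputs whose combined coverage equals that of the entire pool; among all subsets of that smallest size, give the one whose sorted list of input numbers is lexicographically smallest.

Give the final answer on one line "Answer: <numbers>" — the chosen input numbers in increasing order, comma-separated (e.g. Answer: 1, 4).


input #1 (d=0, x=6, y=1): events B1->F, B2->T, B2->T, B2->T, B2->F, B3->T, B4->T; covers B1=F, B2=T, B2=F, B3=T, B4=T
input #2 (d=3, x=2, y=1): events B1->F, B2->T, B2->T, B2->F, B3->F, B5->T; covers B1=F, B2=T, B2=F, B3=F, B5=T
input #3 (d=1, x=1, y=2): events B1->F, B2->T, B2->T, B2->F, B3->F, B5->T; covers B1=F, B2=T, B2=F, B3=F, B5=T
input #4 (d=1, x=6, y=1): events B1->F, B2->T, B2->T, B2->F, B3->T, B4->T; covers B1=F, B2=T, B2=F, B3=T, B4=T
input #5 (d=0, x=0, y=2): events B1->F, B2->T, B2->T, B2->T, B2->F, B3->F, B5->T; covers B1=F, B2=T, B2=F, B3=F, B5=T
input #6 (d=2, x=6, y=3): events B1->F, B2->T, B2->T, B2->F, B3->T, B4->F; covers B1=F, B2=T, B2=F, B3=T, B4=F
input #7 (d=1, x=0, y=1): events B1->F, B2->T, B2->T, B2->F, B3->F, B5->T; covers B1=F, B2=T, B2=F, B3=F, B5=T
input #8 (d=2, x=2, y=2): events B1->F, B2->T, B2->T, B2->F, B3->F, B5->T; covers B1=F, B2=T, B2=F, B3=F, B5=T
input #9 (d=3, x=6, y=3): events B1->F, B2->T, B2->T, B2->F, B3->T, B4->T; covers B1=F, B2=T, B2=F, B3=T, B4=T
input #10 (d=0, x=0, y=3): events B1->F, B2->T, B2->T, B2->T, B2->F, B3->F, B5->T; covers B1=F, B2=T, B2=F, B3=F, B5=T
union over all inputs: B1=F, B2=T, B2=F, B3=T, B3=F, B4=T, B4=F, B5=T (8 outcomes)
checked all size-1 subsets: none covers 8 outcomes (max 5/8)
checked all size-2 subsets: none covers 8 outcomes (max 7/8)
inputs {1, 2, 6} (size 3) cover everything; no size-3 subset with a lexicographically smaller index list covers all 8
Answer: 1, 2, 6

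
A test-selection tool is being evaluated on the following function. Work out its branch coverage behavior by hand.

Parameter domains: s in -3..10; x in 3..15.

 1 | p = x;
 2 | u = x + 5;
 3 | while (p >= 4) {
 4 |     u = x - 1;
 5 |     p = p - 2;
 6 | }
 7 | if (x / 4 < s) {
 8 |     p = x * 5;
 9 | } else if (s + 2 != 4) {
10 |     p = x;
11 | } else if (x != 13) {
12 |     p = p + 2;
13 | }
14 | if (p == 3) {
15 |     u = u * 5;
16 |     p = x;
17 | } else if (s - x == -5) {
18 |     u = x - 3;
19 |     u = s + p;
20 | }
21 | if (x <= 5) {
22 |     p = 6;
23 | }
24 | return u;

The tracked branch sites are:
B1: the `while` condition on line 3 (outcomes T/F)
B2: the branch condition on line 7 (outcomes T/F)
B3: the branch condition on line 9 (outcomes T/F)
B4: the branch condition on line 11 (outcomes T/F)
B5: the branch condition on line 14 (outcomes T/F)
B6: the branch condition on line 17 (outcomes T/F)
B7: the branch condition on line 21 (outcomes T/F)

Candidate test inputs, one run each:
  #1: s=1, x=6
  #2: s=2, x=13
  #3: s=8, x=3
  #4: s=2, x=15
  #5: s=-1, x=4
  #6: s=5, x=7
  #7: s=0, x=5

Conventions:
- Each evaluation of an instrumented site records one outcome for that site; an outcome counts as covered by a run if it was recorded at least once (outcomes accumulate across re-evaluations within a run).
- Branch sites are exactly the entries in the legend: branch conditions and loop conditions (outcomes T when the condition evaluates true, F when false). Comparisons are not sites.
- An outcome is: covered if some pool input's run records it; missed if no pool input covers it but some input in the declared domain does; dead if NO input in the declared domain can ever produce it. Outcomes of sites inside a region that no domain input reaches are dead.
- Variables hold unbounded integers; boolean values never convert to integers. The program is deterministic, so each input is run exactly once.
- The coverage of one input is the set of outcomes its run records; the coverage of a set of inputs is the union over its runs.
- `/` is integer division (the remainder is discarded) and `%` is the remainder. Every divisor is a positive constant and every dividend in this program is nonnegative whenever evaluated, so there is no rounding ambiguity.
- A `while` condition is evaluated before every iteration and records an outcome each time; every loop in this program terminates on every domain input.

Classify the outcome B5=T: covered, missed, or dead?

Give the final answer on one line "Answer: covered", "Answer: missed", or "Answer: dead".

B5=T is recorded by pool input(s) 2 -> covered

Answer: covered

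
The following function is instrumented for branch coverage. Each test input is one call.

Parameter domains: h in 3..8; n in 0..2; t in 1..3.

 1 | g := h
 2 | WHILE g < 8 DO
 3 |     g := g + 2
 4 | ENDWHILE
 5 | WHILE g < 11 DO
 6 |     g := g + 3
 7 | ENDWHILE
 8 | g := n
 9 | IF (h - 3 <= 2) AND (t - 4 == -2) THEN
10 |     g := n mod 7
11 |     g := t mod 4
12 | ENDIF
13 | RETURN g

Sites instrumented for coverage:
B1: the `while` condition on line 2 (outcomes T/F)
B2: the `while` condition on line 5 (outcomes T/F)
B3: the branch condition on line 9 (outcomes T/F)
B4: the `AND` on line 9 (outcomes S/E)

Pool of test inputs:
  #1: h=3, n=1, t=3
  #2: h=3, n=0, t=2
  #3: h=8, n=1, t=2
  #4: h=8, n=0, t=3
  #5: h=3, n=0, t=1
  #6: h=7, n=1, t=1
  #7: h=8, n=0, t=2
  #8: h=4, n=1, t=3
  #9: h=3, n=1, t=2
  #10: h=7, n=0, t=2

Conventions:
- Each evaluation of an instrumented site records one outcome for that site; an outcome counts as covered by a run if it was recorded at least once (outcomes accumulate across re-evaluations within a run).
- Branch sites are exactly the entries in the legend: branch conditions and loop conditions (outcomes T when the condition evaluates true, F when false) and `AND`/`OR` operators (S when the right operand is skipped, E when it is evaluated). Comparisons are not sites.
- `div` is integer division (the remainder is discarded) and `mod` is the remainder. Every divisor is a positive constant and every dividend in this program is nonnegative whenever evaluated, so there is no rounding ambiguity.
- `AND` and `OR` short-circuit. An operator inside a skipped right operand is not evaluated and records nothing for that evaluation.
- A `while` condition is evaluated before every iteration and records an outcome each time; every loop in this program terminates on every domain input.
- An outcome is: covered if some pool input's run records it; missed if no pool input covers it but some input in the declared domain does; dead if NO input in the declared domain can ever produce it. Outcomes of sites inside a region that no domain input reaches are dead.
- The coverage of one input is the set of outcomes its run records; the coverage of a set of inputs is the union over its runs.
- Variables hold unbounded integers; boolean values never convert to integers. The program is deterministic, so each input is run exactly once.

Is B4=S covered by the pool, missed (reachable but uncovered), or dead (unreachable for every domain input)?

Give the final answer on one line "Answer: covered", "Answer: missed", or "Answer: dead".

B4=S is recorded by pool input(s) 3, 4, 6, 7, 10 -> covered

Answer: covered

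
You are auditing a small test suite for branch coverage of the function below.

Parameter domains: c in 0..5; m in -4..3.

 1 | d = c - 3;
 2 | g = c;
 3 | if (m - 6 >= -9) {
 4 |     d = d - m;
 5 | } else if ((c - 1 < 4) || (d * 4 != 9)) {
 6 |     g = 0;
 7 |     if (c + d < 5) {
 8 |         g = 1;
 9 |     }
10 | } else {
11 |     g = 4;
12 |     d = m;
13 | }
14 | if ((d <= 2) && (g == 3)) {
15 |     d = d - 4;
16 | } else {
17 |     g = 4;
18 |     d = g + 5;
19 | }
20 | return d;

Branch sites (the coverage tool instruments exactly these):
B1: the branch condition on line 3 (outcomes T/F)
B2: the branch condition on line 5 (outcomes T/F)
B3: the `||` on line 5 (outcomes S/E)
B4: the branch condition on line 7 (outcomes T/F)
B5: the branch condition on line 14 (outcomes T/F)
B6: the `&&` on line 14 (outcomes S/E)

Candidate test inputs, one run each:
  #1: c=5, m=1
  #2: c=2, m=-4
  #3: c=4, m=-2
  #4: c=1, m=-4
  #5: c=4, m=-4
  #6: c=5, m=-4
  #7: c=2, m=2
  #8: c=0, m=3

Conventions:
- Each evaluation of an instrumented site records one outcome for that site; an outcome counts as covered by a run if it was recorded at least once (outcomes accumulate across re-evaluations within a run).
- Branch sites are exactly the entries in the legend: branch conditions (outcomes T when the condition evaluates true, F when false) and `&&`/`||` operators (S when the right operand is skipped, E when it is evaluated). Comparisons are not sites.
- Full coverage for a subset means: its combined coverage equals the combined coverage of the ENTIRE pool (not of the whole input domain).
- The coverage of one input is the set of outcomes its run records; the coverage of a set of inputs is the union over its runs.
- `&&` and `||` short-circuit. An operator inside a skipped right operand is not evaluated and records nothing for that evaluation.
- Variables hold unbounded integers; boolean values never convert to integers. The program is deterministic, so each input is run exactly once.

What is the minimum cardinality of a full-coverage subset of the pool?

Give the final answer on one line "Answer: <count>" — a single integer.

input #1 (c=5, m=1): events B1->T, B6->E, B5->F; covers B1=T, B5=F, B6=E
input #2 (c=2, m=-4): events B1->F, B3->S, B2->T, B4->T, B6->E, B5->F; covers B1=F, B2=T, B3=S, B4=T, B5=F, B6=E
input #3 (c=4, m=-2): events B1->T, B6->S, B5->F; covers B1=T, B5=F, B6=S
input #4 (c=1, m=-4): events B1->F, B3->S, B2->T, B4->T, B6->E, B5->F; covers B1=F, B2=T, B3=S, B4=T, B5=F, B6=E
input #5 (c=4, m=-4): events B1->F, B3->S, B2->T, B4->F, B6->E, B5->F; covers B1=F, B2=T, B3=S, B4=F, B5=F, B6=E
input #6 (c=5, m=-4): events B1->F, B3->E, B2->T, B4->F, B6->E, B5->F; covers B1=F, B2=T, B3=E, B4=F, B5=F, B6=E
input #7 (c=2, m=2): events B1->T, B6->E, B5->F; covers B1=T, B5=F, B6=E
input #8 (c=0, m=3): events B1->T, B6->E, B5->F; covers B1=T, B5=F, B6=E
together the pool reaches 10 outcomes: B1=T, B1=F, B2=T, B3=S, B3=E, B4=T, B4=F, B5=F, B6=S, B6=E
no size-1 subset reaches all 10 outcomes (best union: 6/10)
no size-2 subset reaches all 10 outcomes (best union: 8/10)
inputs {2, 3, 6} (size 3) cover everything; no size-3 subset with a lexicographically smaller index list covers all 10

Answer: 3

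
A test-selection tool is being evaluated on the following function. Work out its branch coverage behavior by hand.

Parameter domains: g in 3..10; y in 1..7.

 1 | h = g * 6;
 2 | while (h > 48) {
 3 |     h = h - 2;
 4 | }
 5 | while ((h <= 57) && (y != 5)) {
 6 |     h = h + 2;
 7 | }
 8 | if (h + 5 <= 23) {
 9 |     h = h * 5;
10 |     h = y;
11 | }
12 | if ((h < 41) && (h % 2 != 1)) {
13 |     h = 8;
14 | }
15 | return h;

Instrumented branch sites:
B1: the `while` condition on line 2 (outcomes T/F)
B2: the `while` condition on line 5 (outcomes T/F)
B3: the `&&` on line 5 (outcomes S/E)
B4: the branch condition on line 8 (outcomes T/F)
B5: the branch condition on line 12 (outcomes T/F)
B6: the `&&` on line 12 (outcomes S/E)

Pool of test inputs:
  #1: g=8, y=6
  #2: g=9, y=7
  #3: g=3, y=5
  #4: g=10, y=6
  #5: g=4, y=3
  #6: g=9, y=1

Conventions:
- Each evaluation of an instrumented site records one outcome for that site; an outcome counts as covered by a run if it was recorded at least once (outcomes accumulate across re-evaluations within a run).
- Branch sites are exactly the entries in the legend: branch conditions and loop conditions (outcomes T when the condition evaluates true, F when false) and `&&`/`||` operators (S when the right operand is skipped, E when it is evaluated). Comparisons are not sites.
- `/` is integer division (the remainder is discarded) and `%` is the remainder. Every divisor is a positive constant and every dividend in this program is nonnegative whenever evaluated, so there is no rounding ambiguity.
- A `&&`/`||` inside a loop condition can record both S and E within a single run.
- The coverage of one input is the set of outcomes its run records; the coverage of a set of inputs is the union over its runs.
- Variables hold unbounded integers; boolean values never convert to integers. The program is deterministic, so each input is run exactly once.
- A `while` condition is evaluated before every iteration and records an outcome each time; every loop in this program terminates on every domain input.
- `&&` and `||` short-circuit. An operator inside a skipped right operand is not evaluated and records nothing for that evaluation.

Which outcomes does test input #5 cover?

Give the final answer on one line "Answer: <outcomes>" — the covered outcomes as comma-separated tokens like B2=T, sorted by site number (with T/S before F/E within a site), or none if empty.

Simulating input #5 (g=4, y=3) step by step:
  B1->F, B3->E, B2->T, B3->E, B2->T, B3->E, B2->T, B3->E, B2->T, B3->E
  B2->T, B3->E, B2->T, B3->E, B2->T, B3->E, B2->T, B3->E, B2->T, B3->E
  B2->T, B3->E, B2->T, B3->E, B2->T, B3->E, B2->T, B3->E, B2->T, B3->E
  B2->T, B3->E, B2->T, B3->E, B2->T, B3->S, B2->F, B4->F, B6->S, B5->F
deduplicating events, the covered set is: B1=F, B2=T, B2=F, B3=S, B3=E, B4=F, B5=F, B6=S

Answer: B1=F, B2=T, B2=F, B3=S, B3=E, B4=F, B5=F, B6=S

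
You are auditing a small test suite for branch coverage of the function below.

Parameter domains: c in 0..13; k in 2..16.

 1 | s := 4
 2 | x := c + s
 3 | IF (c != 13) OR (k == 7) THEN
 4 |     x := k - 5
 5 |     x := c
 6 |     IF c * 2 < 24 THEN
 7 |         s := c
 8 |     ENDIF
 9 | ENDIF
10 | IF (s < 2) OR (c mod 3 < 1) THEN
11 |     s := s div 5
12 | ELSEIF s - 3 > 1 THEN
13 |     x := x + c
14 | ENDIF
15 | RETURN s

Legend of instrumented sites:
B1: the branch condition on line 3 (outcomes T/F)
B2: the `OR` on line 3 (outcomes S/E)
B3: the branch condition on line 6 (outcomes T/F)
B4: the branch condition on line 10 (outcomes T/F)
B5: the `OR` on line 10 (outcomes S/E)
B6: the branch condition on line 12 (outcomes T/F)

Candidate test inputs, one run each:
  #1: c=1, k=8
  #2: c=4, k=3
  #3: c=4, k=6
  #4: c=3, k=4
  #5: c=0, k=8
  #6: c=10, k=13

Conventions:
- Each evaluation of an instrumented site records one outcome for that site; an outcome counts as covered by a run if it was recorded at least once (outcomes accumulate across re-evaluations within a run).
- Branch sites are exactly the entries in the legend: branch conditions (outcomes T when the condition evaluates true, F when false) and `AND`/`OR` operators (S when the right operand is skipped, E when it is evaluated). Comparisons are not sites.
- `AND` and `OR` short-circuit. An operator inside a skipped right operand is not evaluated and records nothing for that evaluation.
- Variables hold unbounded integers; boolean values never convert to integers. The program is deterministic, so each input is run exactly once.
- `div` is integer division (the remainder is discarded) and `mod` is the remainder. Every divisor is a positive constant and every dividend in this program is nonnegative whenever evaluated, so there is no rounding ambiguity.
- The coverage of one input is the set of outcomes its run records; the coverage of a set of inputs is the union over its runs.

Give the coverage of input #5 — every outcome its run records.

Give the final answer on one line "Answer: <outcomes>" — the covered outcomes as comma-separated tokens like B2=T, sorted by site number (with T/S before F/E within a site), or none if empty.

Event log for input #5 (c=0, k=8):
  B2->S, B1->T, B3->T, B5->S, B4->T
as a set, this run covers: B1=T, B2=S, B3=T, B4=T, B5=S

Answer: B1=T, B2=S, B3=T, B4=T, B5=S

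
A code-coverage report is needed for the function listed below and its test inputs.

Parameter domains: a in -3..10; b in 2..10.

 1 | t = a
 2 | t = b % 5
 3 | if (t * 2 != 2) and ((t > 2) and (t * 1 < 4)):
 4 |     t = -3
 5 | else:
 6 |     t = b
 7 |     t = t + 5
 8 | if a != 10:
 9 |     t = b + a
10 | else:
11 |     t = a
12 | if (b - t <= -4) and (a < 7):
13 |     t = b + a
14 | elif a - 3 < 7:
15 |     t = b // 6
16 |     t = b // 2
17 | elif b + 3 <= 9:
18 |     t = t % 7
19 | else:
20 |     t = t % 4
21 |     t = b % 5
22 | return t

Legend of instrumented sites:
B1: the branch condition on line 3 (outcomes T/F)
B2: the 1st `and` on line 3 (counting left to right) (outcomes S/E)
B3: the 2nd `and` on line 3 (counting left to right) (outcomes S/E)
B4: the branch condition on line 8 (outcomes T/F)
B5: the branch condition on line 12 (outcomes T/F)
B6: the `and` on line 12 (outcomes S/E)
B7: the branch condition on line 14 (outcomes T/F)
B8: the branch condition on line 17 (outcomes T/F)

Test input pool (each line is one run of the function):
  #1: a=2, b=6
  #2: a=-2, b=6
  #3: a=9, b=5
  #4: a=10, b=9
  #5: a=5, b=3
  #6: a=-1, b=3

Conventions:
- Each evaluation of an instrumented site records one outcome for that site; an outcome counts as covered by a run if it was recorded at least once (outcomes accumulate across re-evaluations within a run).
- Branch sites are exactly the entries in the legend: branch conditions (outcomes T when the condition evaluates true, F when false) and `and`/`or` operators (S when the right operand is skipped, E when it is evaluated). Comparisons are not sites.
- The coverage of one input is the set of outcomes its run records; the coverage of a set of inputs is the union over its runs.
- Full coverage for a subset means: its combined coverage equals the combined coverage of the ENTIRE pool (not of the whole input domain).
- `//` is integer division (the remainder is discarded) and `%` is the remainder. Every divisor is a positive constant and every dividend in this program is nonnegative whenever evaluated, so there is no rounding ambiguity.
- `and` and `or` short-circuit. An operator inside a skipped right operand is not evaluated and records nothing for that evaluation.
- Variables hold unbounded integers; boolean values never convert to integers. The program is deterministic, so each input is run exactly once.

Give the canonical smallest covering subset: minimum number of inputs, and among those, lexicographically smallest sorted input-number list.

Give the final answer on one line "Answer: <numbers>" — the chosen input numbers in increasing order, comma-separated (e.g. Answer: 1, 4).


input #1, a=2, b=6: events B2->S, B1->F, B4->T, B6->S, B5->F, B7->T; outcomes B1=F, B2=S, B4=T, B5=F, B6=S, B7=T
input #2, a=-2, b=6: events B2->S, B1->F, B4->T, B6->S, B5->F, B7->T; outcomes B1=F, B2=S, B4=T, B5=F, B6=S, B7=T
input #3, a=9, b=5: events B2->E, B3->S, B1->F, B4->T, B6->E, B5->F, B7->T; outcomes B1=F, B2=E, B3=S, B4=T, B5=F, B6=E, B7=T
input #4, a=10, b=9: events B2->E, B3->E, B1->F, B4->F, B6->S, B5->F, B7->F, B8->F; outcomes B1=F, B2=E, B3=E, B4=F, B5=F, B6=S, B7=F, B8=F
input #5, a=5, b=3: events B2->E, B3->E, B1->T, B4->T, B6->E, B5->T; outcomes B1=T, B2=E, B3=E, B4=T, B5=T, B6=E
input #6, a=-1, b=3: events B2->E, B3->E, B1->T, B4->T, B6->S, B5->F, B7->T; outcomes B1=T, B2=E, B3=E, B4=T, B5=F, B6=S, B7=T
union over all inputs: B1=T, B1=F, B2=S, B2=E, B3=S, B3=E, B4=T, B4=F, B5=T, B5=F, B6=S, B6=E, B7=T, B7=F, B8=F (15 outcomes)
size 1 is not enough: best union over all size-1 subsets is 8/15
size 2 is not enough: best union over all size-2 subsets is 12/15
size 3 is not enough: best union over all size-3 subsets is 14/15
the canonical winner is {1, 3, 4, 5}: size 4, full 15-outcome coverage, earliest index list among size-4 covers
Answer: 1, 3, 4, 5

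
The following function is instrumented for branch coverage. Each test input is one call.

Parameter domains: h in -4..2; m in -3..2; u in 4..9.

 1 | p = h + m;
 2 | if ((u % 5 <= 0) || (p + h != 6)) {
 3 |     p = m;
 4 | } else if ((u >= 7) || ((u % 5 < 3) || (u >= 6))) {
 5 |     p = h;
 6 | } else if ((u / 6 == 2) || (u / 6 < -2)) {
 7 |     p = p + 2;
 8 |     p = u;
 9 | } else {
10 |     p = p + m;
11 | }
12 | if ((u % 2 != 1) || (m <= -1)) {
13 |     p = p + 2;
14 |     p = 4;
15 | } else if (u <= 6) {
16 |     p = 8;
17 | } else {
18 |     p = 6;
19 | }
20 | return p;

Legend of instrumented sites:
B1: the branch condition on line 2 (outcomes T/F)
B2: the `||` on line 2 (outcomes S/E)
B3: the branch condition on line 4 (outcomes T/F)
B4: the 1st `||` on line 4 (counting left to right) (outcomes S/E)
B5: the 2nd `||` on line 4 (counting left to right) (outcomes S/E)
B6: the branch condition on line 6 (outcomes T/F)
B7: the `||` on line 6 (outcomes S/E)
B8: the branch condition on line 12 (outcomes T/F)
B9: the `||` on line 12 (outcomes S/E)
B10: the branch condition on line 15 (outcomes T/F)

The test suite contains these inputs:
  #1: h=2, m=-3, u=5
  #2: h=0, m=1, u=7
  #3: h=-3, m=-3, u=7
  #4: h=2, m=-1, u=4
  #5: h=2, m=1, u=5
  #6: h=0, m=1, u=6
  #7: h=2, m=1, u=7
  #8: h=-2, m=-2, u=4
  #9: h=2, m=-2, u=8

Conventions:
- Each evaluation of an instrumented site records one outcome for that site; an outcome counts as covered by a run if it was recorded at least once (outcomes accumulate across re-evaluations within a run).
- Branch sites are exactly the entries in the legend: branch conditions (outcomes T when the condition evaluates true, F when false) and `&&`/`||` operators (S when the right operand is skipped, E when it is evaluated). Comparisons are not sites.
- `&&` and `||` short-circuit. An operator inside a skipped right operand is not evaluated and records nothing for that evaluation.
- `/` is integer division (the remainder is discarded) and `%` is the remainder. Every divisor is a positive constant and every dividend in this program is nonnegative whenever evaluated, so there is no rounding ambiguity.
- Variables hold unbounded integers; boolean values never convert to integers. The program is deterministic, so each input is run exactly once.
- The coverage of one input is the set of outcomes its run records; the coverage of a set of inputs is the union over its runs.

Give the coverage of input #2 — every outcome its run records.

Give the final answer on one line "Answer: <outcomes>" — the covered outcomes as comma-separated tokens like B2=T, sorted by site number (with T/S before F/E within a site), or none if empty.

Event log for input #2 (h=0, m=1, u=7):
  B2->E, B1->T, B9->E, B8->F, B10->F
as a set, this run covers: B1=T, B2=E, B8=F, B9=E, B10=F

Answer: B1=T, B2=E, B8=F, B9=E, B10=F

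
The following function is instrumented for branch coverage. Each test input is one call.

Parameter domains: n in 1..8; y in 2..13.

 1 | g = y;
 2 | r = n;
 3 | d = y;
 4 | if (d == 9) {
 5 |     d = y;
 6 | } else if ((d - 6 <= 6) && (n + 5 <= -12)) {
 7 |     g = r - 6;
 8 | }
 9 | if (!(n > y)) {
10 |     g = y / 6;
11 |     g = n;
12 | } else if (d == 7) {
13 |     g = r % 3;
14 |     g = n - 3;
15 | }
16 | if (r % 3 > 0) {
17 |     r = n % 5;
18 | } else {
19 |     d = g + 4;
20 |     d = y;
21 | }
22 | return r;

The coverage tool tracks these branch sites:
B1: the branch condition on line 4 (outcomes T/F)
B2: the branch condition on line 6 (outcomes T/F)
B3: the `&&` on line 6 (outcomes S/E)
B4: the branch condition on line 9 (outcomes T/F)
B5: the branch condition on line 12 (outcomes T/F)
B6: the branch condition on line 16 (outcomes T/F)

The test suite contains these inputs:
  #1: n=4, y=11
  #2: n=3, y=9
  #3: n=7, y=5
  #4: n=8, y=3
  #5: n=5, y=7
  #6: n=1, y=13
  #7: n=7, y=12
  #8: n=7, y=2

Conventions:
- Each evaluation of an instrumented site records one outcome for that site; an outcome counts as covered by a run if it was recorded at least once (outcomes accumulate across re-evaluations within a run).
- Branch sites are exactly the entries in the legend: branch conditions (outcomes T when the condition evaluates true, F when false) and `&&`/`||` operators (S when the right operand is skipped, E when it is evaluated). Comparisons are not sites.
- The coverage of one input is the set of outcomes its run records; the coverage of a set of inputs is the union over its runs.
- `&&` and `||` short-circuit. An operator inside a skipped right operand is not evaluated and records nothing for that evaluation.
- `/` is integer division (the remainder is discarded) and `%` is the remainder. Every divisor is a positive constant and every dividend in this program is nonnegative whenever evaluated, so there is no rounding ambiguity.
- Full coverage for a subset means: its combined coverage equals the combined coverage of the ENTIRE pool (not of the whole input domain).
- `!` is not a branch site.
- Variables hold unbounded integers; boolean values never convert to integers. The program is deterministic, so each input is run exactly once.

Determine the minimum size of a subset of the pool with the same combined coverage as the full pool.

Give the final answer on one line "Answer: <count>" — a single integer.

#1 (n=4, y=11) -> covered: B1=F, B2=F, B3=E, B4=T, B6=T
#2 (n=3, y=9) -> covered: B1=T, B4=T, B6=F
#3 (n=7, y=5) -> covered: B1=F, B2=F, B3=E, B4=F, B5=F, B6=T
#4 (n=8, y=3) -> covered: B1=F, B2=F, B3=E, B4=F, B5=F, B6=T
#5 (n=5, y=7) -> covered: B1=F, B2=F, B3=E, B4=T, B6=T
#6 (n=1, y=13) -> covered: B1=F, B2=F, B3=S, B4=T, B6=T
#7 (n=7, y=12) -> covered: B1=F, B2=F, B3=E, B4=T, B6=T
#8 (n=7, y=2) -> covered: B1=F, B2=F, B3=E, B4=F, B5=F, B6=T
union over all inputs: B1=T, B1=F, B2=F, B3=S, B3=E, B4=T, B4=F, B5=F, B6=T, B6=F (10 outcomes)
no size-1 subset reaches all 10 outcomes (best union: 6/10)
no size-2 subset reaches all 10 outcomes (best union: 9/10)
the canonical winner is {2, 3, 6}: size 3, full 10-outcome coverage, earliest index list among size-3 covers

Answer: 3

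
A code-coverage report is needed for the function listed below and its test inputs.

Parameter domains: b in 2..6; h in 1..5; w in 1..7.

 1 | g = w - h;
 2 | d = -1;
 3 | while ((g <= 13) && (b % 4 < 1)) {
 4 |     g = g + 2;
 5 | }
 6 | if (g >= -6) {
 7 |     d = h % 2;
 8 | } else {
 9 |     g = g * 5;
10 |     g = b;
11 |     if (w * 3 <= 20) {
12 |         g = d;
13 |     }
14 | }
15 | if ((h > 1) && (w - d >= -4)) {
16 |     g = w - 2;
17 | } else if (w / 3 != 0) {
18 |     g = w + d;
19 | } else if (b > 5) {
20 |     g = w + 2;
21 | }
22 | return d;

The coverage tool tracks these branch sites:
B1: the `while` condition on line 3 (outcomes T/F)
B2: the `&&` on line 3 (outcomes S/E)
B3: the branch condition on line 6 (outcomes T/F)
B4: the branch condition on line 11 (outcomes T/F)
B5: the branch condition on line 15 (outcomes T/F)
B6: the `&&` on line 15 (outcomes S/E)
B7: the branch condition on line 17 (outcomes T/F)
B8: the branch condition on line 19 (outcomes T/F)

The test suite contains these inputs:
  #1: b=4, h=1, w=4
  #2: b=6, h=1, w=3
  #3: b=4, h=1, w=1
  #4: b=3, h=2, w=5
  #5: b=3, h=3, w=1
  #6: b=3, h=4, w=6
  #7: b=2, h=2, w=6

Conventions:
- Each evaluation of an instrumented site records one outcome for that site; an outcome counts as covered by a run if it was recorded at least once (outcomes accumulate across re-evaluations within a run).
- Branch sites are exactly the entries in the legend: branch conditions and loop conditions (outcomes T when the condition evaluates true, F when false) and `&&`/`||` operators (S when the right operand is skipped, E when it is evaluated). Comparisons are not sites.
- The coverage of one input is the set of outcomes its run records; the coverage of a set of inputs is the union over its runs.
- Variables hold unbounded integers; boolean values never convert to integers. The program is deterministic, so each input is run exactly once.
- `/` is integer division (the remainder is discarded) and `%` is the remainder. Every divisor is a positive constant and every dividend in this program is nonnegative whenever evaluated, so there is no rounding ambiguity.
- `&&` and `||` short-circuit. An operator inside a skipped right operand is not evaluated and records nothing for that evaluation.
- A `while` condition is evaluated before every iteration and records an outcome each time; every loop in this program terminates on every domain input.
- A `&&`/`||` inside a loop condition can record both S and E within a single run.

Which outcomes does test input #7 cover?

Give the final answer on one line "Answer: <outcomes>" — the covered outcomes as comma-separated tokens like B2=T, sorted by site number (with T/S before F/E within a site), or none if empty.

Running input #7 (b=2, h=2, w=6), event by event:
  B2->E, B1->F, B3->T, B6->E, B5->T
deduplicating events, the covered set is: B1=F, B2=E, B3=T, B5=T, B6=E

Answer: B1=F, B2=E, B3=T, B5=T, B6=E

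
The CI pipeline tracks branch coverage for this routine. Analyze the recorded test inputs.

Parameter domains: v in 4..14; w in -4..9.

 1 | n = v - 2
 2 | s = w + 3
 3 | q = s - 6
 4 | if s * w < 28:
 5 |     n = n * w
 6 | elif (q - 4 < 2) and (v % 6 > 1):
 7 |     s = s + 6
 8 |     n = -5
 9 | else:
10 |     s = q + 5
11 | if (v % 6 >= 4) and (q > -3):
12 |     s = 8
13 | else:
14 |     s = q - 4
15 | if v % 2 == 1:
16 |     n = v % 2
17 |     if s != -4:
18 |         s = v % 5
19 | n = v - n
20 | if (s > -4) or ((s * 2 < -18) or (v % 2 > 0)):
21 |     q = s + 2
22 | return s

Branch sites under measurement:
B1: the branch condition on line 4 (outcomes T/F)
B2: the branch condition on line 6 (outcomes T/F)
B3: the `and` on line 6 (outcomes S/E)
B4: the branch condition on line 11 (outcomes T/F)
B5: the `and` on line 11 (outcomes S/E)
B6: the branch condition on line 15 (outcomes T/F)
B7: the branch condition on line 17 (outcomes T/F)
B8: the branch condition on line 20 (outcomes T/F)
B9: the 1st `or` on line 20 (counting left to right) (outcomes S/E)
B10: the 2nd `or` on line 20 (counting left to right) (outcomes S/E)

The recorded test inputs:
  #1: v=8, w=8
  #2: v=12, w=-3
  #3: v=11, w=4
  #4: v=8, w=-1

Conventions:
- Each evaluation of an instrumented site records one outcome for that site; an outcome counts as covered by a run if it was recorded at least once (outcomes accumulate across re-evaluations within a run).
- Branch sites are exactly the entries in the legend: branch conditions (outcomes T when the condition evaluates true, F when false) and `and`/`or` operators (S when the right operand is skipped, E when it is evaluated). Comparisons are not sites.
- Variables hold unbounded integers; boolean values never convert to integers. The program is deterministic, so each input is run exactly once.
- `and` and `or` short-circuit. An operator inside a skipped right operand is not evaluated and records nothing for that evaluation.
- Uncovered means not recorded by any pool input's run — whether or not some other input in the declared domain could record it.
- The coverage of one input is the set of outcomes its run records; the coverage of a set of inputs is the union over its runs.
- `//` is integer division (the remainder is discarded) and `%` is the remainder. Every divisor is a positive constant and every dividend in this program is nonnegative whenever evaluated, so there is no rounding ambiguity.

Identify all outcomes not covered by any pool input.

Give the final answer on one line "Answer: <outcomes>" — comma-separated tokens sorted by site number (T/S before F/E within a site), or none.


#1 (v=8, w=8) -> B1->F, B3->E, B2->T, B5->S, B4->F, B6->F, B9->S, B8->T; covered: B1=F, B2=T, B3=E, B4=F, B5=S, B6=F, B8=T, B9=S
#2 (v=12, w=-3) -> B1->T, B5->S, B4->F, B6->F, B9->E, B10->S, B8->T; covered: B1=T, B4=F, B5=S, B6=F, B8=T, B9=E, B10=S
#3 (v=11, w=4) -> B1->F, B3->E, B2->T, B5->E, B4->T, B6->T, B7->T, B9->S, B8->T; covered: B1=F, B2=T, B3=E, B4=T, B5=E, B6=T, B7=T, B8=T, B9=S
#4 (v=8, w=-1) -> B1->T, B5->S, B4->F, B6->F, B9->E, B10->E, B8->F; covered: B1=T, B4=F, B5=S, B6=F, B8=F, B9=E, B10=E
union over the pool: B1=T, B1=F, B2=T, B3=E, B4=T, B4=F, B5=S, B5=E, B6=T, B6=F, B7=T, B8=T, B8=F, B9=S, B9=E, B10=S, B10=E
uncovered (3 of 20): B2=F, B3=S, B7=F
Answer: B2=F, B3=S, B7=F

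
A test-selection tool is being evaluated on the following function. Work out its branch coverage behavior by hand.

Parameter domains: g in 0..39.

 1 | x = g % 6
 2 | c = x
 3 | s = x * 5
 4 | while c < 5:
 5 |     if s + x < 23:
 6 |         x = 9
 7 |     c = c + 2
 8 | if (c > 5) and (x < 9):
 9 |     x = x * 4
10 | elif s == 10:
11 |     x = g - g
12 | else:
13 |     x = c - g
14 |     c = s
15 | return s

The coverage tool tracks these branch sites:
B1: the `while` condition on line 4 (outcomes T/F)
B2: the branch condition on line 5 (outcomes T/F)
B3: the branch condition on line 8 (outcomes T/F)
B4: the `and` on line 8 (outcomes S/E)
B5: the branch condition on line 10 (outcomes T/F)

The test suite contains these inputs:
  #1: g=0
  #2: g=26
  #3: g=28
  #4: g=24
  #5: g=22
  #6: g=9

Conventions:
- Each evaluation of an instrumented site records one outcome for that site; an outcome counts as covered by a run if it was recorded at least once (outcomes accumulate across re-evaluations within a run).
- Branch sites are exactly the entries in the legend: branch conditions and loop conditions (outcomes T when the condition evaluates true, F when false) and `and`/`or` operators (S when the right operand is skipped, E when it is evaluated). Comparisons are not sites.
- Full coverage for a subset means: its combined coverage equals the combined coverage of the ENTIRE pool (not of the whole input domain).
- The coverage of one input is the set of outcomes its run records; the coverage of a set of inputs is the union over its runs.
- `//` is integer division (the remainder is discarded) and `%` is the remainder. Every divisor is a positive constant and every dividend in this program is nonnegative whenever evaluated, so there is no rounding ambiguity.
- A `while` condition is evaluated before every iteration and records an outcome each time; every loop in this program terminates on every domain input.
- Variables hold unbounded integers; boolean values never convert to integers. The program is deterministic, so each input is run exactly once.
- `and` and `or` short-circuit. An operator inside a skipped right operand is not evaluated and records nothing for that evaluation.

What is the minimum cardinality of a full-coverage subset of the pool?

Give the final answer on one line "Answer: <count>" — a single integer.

input #1, g=0: outcomes B1=T, B1=F, B2=T, B3=F, B4=E, B5=F
input #2, g=26: outcomes B1=T, B1=F, B2=T, B3=F, B4=E, B5=T
input #3, g=28: outcomes B1=T, B1=F, B2=F, B3=T, B4=E
input #4, g=24: outcomes B1=T, B1=F, B2=T, B3=F, B4=E, B5=F
input #5, g=22: outcomes B1=T, B1=F, B2=F, B3=T, B4=E
input #6, g=9: outcomes B1=T, B1=F, B2=T, B3=F, B4=S, B5=F
union over all inputs: B1=T, B1=F, B2=T, B2=F, B3=T, B3=F, B4=S, B4=E, B5=T, B5=F (10 outcomes)
no size-1 subset reaches all 10 outcomes (best union: 6/10)
no size-2 subset reaches all 10 outcomes (best union: 9/10)
size 3: inputs {2, 3, 6} cover all 10 outcomes, and no lexicographically smaller subset of this size does

Answer: 3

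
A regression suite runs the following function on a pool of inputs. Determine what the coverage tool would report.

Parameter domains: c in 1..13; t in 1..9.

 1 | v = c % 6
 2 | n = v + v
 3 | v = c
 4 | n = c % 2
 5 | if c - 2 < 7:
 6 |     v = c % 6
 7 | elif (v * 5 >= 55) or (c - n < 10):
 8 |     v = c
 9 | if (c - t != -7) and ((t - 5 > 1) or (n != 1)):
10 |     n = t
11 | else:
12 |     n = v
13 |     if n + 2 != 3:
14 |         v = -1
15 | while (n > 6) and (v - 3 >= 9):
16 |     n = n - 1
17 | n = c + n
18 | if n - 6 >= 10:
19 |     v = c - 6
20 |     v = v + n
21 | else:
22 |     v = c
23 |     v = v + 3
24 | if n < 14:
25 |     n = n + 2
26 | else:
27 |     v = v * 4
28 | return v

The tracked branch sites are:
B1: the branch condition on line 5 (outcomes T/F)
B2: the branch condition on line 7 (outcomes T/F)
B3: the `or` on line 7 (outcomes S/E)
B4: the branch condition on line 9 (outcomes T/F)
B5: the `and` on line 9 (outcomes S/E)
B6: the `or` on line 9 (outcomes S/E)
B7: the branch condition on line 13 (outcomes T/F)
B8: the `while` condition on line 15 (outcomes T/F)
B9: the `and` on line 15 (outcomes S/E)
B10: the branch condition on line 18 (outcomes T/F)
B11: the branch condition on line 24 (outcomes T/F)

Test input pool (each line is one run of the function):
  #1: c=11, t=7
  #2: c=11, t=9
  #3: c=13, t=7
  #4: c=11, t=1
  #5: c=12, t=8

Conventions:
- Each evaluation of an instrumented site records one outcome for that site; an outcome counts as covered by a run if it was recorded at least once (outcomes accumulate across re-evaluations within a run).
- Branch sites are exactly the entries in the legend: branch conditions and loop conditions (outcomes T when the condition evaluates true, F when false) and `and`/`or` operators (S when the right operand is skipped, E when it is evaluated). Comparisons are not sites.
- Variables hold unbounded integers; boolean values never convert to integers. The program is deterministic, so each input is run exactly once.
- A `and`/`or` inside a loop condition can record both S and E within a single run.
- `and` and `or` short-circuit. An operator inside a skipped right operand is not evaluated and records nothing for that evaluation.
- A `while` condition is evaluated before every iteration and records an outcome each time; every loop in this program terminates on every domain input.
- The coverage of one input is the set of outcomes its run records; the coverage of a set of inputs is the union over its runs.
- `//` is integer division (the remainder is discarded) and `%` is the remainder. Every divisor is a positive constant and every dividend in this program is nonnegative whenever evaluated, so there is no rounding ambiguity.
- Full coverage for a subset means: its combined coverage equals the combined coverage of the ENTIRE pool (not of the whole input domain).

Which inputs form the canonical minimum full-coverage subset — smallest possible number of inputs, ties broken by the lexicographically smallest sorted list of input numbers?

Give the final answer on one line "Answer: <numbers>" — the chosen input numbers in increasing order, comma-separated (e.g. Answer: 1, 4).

input #1 (c=11, t=7): events B1->F, B3->S, B2->T, B5->E, B6->S, B4->T, B9->E, B8->F, B10->T, B11->F; covers B1=F, B2=T, B3=S, B4=T, B5=E, B6=S, B8=F, B9=E, B10=T, B11=F
input #2 (c=11, t=9): events B1->F, B3->S, B2->T, B5->E, B6->S, B4->T, B9->E, B8->F, B10->T, B11->F; covers B1=F, B2=T, B3=S, B4=T, B5=E, B6=S, B8=F, B9=E, B10=T, B11=F
input #3 (c=13, t=7): events B1->F, B3->S, B2->T, B5->E, B6->S, B4->T, B9->E, B8->T, B9->S, B8->F, B10->T, B11->F; covers B1=F, B2=T, B3=S, B4=T, B5=E, B6=S, B8=T, B8=F, B9=S, B9=E, B10=T, B11=F
input #4 (c=11, t=1): events B1->F, B3->S, B2->T, B5->E, B6->E, B4->F, B7->T, B9->E, B8->F, B10->T, B11->F; covers B1=F, B2=T, B3=S, B4=F, B5=E, B6=E, B7=T, B8=F, B9=E, B10=T, B11=F
input #5 (c=12, t=8): events B1->F, B3->S, B2->T, B5->E, B6->S, B4->T, B9->E, B8->T, B9->E, B8->T, B9->S, B8->F, B10->T, B11->F; covers B1=F, B2=T, B3=S, B4=T, B5=E, B6=S, B8=T, B8=F, B9=S, B9=E, B10=T, B11=F
pool-wide coverage (15 outcomes): B1=F, B2=T, B3=S, B4=T, B4=F, B5=E, B6=S, B6=E, B7=T, B8=T, B8=F, B9=S, B9=E, B10=T, B11=F
no size-1 subset reaches all 15 outcomes (best union: 12/15)
at size 2, {3, 4} reaches all 15 outcomes; every lexicographically earlier size-2 subset fails

Answer: 3, 4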